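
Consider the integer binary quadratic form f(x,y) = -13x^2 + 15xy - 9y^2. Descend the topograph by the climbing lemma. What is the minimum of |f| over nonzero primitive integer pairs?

translate: b→11 (≡-15 mod 26), so (13,-15,9)→(13,11,7)
flip: (13,11,7)→(7,-11,13)
translate: b→3 (≡-11 mod 14), so (7,-11,13)→(7,3,9)
reduced (well bottom): (7,3,9) with a≤c, −a<b≤a
well minimum |f| = |-7| = 7 (negative-definite)

7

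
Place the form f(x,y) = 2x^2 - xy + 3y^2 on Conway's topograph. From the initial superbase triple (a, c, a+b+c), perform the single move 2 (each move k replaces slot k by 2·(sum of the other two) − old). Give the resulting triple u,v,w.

start (2,3,4) = (f(1,0),f(0,1),f(1,1))
replace slot 2: 2·(2+4) − 3 = 9 → (2,9,4)

2,9,4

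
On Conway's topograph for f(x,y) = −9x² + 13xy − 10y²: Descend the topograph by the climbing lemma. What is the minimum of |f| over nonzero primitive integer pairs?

translate: b→5 (≡-13 mod 18), so (9,-13,10)→(9,5,6)
flip: (9,5,6)→(6,-5,9)
reduced (well bottom): (6,-5,9) with a≤c, −a<b≤a
well minimum |f| = |-6| = 6 (negative-definite)

6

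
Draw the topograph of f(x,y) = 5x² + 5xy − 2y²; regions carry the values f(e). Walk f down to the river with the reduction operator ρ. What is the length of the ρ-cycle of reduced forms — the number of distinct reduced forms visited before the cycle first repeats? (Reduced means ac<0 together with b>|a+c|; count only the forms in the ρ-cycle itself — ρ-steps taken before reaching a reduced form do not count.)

D = 65, ⌊√D⌋ = 8
river: ρ → (-2,7,2)
river: ρ → (2,5,-5)
river: ρ → (-5,5,2)
river: ρ → (2,7,-2)
river: ρ → (-2,5,5)
river: ρ → (5,5,-2)
ρ-cycle length = 6 (tail of 0 descent steps not counted)

6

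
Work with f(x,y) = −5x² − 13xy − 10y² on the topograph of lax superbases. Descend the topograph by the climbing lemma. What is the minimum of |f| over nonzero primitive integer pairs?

translate: b→3 (≡13 mod 10), so (5,13,10)→(5,3,2)
flip: (5,3,2)→(2,-3,5)
translate: b→1 (≡-3 mod 4), so (2,-3,5)→(2,1,4)
reduced (well bottom): (2,1,4) with a≤c, −a<b≤a
well minimum |f| = |-2| = 2 (negative-definite)

2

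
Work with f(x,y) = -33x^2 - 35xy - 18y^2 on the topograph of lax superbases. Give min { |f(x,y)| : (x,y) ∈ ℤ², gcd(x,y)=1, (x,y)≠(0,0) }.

translate: b→-31 (≡35 mod 66), so (33,35,18)→(33,-31,16)
flip: (33,-31,16)→(16,31,33)
translate: b→-1 (≡31 mod 32), so (16,31,33)→(16,-1,18)
reduced (well bottom): (16,-1,18) with a≤c, −a<b≤a
well minimum |f| = |-16| = 16 (negative-definite)

16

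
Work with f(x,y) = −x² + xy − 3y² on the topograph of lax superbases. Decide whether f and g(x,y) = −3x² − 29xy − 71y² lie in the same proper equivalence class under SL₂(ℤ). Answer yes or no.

D₁ = -11, D₂ = -11
f is negative-definite; reduce −f:
−f: translate: b→1 (≡-1 mod 2), so (1,-1,3)→(1,1,3)
−f: reduced (well bottom): (1,1,3) with a≤c, −a<b≤a
flip sign back: reduced form of f is (-1,-1,-3)
g is negative-definite; reduce −g:
−g: translate: b→-1 (≡29 mod 6), so (3,29,71)→(3,-1,1)
−g: flip: (3,-1,1)→(1,1,3)
−g: reduced (well bottom): (1,1,3) with a≤c, −a<b≤a
flip sign back: reduced form of g is (-1,-1,-3)
reduced forms (-1, -1, -3) vs (-1, -1, -3) ⇒ equivalent

yes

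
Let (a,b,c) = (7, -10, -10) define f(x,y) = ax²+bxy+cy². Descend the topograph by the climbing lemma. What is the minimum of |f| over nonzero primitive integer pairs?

descent: ρ → (-10,10,7)  [lands on river]
river: ρ → (7,18,-2)
river: ρ → (-2,18,7)
river: ρ → (7,10,-10)
closes: descent 1, river 4
min |a| on river = 2

2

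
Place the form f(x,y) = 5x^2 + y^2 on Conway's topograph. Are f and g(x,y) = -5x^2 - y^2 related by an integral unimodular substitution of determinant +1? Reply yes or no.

D₁ = -20, D₂ = -20
f: flip: (5,0,1)→(1,0,5)
f: reduced (well bottom): (1,0,5) with a≤c, −a<b≤a
g is negative-definite; reduce −g:
−g: flip: (5,0,1)→(1,0,5)
−g: reduced (well bottom): (1,0,5) with a≤c, −a<b≤a
flip sign back: reduced form of g is (-1,0,-5)
reduced forms (1, 0, 5) vs (-1, 0, -5) ⇒ inequivalent

no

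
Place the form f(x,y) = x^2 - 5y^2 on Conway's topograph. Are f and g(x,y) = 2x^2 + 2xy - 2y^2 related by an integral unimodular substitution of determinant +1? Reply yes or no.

D₁ = 20, D₂ = 20
river cycle of f (length 2): (1, 4, -1), (-1, 4, 1)
river cycle of g (length 2): (-2, 2, 2), (2, 2, -2)
cycles differ ⇒ inequivalent

no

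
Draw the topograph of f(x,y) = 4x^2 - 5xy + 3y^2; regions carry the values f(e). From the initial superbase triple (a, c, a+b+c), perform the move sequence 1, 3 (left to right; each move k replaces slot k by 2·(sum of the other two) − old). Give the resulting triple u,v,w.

start (4,3,2) = (f(1,0),f(0,1),f(1,1))
replace slot 1: 2·(3+2) − 4 = 6 → (6,3,2)
replace slot 3: 2·(6+3) − 2 = 16 → (6,3,16)

6,3,16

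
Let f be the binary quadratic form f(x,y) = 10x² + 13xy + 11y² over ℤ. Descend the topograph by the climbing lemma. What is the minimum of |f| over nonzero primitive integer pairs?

translate: b→-7 (≡13 mod 20), so (10,13,11)→(10,-7,8)
flip: (10,-7,8)→(8,7,10)
reduced (well bottom): (8,7,10) with a≤c, −a<b≤a
well minimum = a = 8

8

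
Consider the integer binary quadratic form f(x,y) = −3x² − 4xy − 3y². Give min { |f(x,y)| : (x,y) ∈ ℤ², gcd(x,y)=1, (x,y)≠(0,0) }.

translate: b→-2 (≡4 mod 6), so (3,4,3)→(3,-2,2)
flip: (3,-2,2)→(2,2,3)
reduced (well bottom): (2,2,3) with a≤c, −a<b≤a
well minimum |f| = |-2| = 2 (negative-definite)

2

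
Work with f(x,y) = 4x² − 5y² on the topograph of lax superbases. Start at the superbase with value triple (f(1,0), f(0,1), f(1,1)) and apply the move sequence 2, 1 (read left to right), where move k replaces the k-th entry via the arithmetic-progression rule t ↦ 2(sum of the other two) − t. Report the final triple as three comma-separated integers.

start (4,-5,-1) = (f(1,0),f(0,1),f(1,1))
replace slot 2: 2·(4+(-1)) − (-5) = 11 → (4,11,-1)
replace slot 1: 2·(11+(-1)) − 4 = 16 → (16,11,-1)

16,11,-1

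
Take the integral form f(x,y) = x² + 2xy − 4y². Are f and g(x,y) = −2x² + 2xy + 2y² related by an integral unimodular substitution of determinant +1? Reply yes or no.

D₁ = 20, D₂ = 20
river cycle of f (length 2): (1, 4, -1), (-1, 4, 1)
river cycle of g (length 2): (2, 2, -2), (-2, 2, 2)
cycles differ ⇒ inequivalent

no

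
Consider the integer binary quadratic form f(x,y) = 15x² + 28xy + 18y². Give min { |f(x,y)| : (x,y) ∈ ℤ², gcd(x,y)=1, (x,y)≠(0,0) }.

translate: b→-2 (≡28 mod 30), so (15,28,18)→(15,-2,5)
flip: (15,-2,5)→(5,2,15)
reduced (well bottom): (5,2,15) with a≤c, −a<b≤a
well minimum = a = 5

5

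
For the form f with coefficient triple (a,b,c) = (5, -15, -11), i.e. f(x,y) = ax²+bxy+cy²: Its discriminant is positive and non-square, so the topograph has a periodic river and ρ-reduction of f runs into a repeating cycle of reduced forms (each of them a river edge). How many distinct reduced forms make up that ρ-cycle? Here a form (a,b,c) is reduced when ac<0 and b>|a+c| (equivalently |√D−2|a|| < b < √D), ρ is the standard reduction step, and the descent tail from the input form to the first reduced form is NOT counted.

D = 445, ⌊√D⌋ = 21
descent: ρ → (-11,15,5)  [lands on river]
river: ρ → (5,15,-11)
river: ρ → (-11,7,9)
river: ρ → (9,11,-9)
river: ρ → (-9,7,11)
river: ρ → (11,15,-5)
river: ρ → (-5,15,11)
river: ρ → (11,7,-9)
river: ρ → (-9,11,9)
river: ρ → (9,7,-11)
ρ-cycle length = 10 (tail of 1 descent step not counted)

10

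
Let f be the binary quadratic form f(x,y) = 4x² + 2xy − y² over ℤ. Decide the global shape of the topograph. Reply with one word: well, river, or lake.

D = b²−4ac = 2² − 4·4·(-1) = 20
D > 0 non-square ⇒ indefinite ⇒ periodic river

river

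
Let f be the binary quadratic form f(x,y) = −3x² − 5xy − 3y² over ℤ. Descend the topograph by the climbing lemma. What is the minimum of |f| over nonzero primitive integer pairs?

translate: b→-1 (≡5 mod 6), so (3,5,3)→(3,-1,1)
flip: (3,-1,1)→(1,1,3)
reduced (well bottom): (1,1,3) with a≤c, −a<b≤a
well minimum |f| = |-1| = 1 (negative-definite)

1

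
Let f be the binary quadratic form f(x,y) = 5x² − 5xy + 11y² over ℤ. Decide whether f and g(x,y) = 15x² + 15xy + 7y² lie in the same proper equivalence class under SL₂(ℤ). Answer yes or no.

D₁ = -195, D₂ = -195
f: translate: b→5 (≡-5 mod 10), so (5,-5,11)→(5,5,11)
f: reduced (well bottom): (5,5,11) with a≤c, −a<b≤a
g: flip: (15,15,7)→(7,-15,15)
g: translate: b→-1 (≡-15 mod 14), so (7,-15,15)→(7,-1,7)
g: flip: (7,-1,7)→(7,1,7)
g: reduced (well bottom): (7,1,7) with a≤c, −a<b≤a
reduced forms (5, 5, 11) vs (7, 1, 7) ⇒ inequivalent

no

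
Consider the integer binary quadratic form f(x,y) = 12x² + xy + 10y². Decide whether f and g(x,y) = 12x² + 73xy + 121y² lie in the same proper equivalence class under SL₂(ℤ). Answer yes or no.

D₁ = -479, D₂ = -479
f: flip: (12,1,10)→(10,-1,12)
f: reduced (well bottom): (10,-1,12) with a≤c, −a<b≤a
g: translate: b→1 (≡73 mod 24), so (12,73,121)→(12,1,10)
g: flip: (12,1,10)→(10,-1,12)
g: reduced (well bottom): (10,-1,12) with a≤c, −a<b≤a
reduced forms (10, -1, 12) vs (10, -1, 12) ⇒ equivalent

yes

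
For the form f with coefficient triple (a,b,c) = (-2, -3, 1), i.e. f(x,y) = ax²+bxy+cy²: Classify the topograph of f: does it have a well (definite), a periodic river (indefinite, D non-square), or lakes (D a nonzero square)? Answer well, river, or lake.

D = b²−4ac = (-3)² − 4·(-2)·1 = 17
D > 0 non-square ⇒ indefinite ⇒ periodic river

river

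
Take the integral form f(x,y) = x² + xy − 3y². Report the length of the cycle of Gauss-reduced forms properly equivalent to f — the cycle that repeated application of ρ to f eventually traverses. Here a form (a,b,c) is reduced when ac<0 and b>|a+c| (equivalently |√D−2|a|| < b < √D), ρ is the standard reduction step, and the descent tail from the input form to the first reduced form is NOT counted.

D = 13, ⌊√D⌋ = 3
descent: ρ → (-3,-1,1)
descent: ρ → (1,3,-1)  [lands on river]
river: ρ → (-1,3,1)
ρ-cycle length = 2 (tail of 2 descent steps not counted)

2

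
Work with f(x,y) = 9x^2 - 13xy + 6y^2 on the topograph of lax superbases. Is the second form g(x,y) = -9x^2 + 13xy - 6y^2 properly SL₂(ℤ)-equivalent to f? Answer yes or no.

D₁ = -47, D₂ = -47
f: translate: b→5 (≡-13 mod 18), so (9,-13,6)→(9,5,2)
f: flip: (9,5,2)→(2,-5,9)
f: translate: b→-1 (≡-5 mod 4), so (2,-5,9)→(2,-1,6)
f: reduced (well bottom): (2,-1,6) with a≤c, −a<b≤a
g is negative-definite; reduce −g:
−g: translate: b→5 (≡-13 mod 18), so (9,-13,6)→(9,5,2)
−g: flip: (9,5,2)→(2,-5,9)
−g: translate: b→-1 (≡-5 mod 4), so (2,-5,9)→(2,-1,6)
−g: reduced (well bottom): (2,-1,6) with a≤c, −a<b≤a
flip sign back: reduced form of g is (-2,1,-6)
reduced forms (2, -1, 6) vs (-2, 1, -6) ⇒ inequivalent

no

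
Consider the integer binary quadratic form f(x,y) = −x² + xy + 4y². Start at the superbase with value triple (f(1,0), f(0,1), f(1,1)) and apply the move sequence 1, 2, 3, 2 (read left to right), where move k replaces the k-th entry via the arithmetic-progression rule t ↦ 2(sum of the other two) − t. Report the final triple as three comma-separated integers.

start (-1,4,4) = (f(1,0),f(0,1),f(1,1))
replace slot 1: 2·(4+4) − (-1) = 17 → (17,4,4)
replace slot 2: 2·(17+4) − 4 = 38 → (17,38,4)
replace slot 3: 2·(17+38) − 4 = 106 → (17,38,106)
replace slot 2: 2·(17+106) − 38 = 208 → (17,208,106)

17,208,106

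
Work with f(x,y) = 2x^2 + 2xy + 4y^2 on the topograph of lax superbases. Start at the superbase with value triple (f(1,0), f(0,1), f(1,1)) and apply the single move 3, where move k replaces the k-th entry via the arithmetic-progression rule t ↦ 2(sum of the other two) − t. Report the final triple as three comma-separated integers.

start (2,4,8) = (f(1,0),f(0,1),f(1,1))
replace slot 3: 2·(2+4) − 8 = 4 → (2,4,4)

2,4,4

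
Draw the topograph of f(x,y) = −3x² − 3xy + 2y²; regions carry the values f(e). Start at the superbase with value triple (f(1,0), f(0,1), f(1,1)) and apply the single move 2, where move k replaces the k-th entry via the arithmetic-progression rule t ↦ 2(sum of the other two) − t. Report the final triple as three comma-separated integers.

start (-3,2,-4) = (f(1,0),f(0,1),f(1,1))
replace slot 2: 2·((-3)+(-4)) − 2 = -16 → (-3,-16,-4)

-3,-16,-4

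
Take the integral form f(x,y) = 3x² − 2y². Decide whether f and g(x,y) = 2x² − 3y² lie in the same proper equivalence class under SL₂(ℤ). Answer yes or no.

D₁ = 24, D₂ = 24
river cycle of f (length 2): (-2, 4, 1), (1, 4, -2)
river cycle of g (length 2): (2, 4, -1), (-1, 4, 2)
cycles differ ⇒ inequivalent

no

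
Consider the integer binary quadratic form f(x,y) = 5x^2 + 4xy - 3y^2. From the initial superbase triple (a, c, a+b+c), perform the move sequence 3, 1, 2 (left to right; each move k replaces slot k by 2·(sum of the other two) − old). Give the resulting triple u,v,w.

start (5,-3,6) = (f(1,0),f(0,1),f(1,1))
replace slot 3: 2·(5+(-3)) − 6 = -2 → (5,-3,-2)
replace slot 1: 2·((-3)+(-2)) − 5 = -15 → (-15,-3,-2)
replace slot 2: 2·((-15)+(-2)) − (-3) = -31 → (-15,-31,-2)

-15,-31,-2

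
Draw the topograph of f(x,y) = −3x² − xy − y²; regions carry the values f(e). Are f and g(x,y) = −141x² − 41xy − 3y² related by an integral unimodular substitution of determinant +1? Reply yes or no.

D₁ = -11, D₂ = -11
f is negative-definite; reduce −f:
−f: flip: (3,1,1)→(1,-1,3)
−f: translate: b→1 (≡-1 mod 2), so (1,-1,3)→(1,1,3)
−f: reduced (well bottom): (1,1,3) with a≤c, −a<b≤a
flip sign back: reduced form of f is (-1,-1,-3)
g is negative-definite; reduce −g:
−g: flip: (141,41,3)→(3,-41,141)
−g: translate: b→1 (≡-41 mod 6), so (3,-41,141)→(3,1,1)
−g: flip: (3,1,1)→(1,-1,3)
−g: translate: b→1 (≡-1 mod 2), so (1,-1,3)→(1,1,3)
−g: reduced (well bottom): (1,1,3) with a≤c, −a<b≤a
flip sign back: reduced form of g is (-1,-1,-3)
reduced forms (-1, -1, -3) vs (-1, -1, -3) ⇒ equivalent

yes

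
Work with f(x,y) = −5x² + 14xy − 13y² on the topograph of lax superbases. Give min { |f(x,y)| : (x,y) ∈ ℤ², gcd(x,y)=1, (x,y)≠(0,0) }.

translate: b→-4 (≡-14 mod 10), so (5,-14,13)→(5,-4,4)
flip: (5,-4,4)→(4,4,5)
reduced (well bottom): (4,4,5) with a≤c, −a<b≤a
well minimum |f| = |-4| = 4 (negative-definite)

4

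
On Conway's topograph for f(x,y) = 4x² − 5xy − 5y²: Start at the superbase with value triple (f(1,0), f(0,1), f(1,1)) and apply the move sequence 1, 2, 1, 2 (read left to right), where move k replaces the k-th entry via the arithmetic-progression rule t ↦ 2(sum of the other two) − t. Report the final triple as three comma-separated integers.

start (4,-5,-6) = (f(1,0),f(0,1),f(1,1))
replace slot 1: 2·((-5)+(-6)) − 4 = -26 → (-26,-5,-6)
replace slot 2: 2·((-26)+(-6)) − (-5) = -59 → (-26,-59,-6)
replace slot 1: 2·((-59)+(-6)) − (-26) = -104 → (-104,-59,-6)
replace slot 2: 2·((-104)+(-6)) − (-59) = -161 → (-104,-161,-6)

-104,-161,-6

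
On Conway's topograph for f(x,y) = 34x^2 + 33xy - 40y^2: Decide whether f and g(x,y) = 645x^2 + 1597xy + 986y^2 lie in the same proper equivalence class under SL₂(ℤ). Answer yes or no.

D₁ = 6529, D₂ = 6529
river cycle of f (length 222): (-40, 47, 27), (27, 61, -26), (-26, 43, 45), (45, 47, -24), (-24, 49, 43), (43, 37, -30), (-30, 23, 50), (50, 77, -3), (-3, 79, 24), (24, 65, -24), … (212 more)
river cycle of g (length 222): (34, 33, -40), (-40, 47, 27), (27, 61, -26), (-26, 43, 45), (45, 47, -24), (-24, 49, 43), (43, 37, -30), (-30, 23, 50), (50, 77, -3), (-3, 79, 24), … (212 more)
cycles coincide ⇒ equivalent

yes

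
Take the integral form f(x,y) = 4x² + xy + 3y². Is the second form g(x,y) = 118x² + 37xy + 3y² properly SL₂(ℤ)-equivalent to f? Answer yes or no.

D₁ = -47, D₂ = -47
f: flip: (4,1,3)→(3,-1,4)
f: reduced (well bottom): (3,-1,4) with a≤c, −a<b≤a
g: flip: (118,37,3)→(3,-37,118)
g: translate: b→-1 (≡-37 mod 6), so (3,-37,118)→(3,-1,4)
g: reduced (well bottom): (3,-1,4) with a≤c, −a<b≤a
reduced forms (3, -1, 4) vs (3, -1, 4) ⇒ equivalent

yes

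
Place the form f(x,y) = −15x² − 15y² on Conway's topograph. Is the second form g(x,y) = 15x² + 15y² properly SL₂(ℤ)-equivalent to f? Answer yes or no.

D₁ = -900, D₂ = -900
f is negative-definite; reduce −f:
−f: reduced (well bottom): (15,0,15) with a≤c, −a<b≤a
flip sign back: reduced form of f is (-15,0,-15)
g: reduced (well bottom): (15,0,15) with a≤c, −a<b≤a
reduced forms (-15, 0, -15) vs (15, 0, 15) ⇒ inequivalent

no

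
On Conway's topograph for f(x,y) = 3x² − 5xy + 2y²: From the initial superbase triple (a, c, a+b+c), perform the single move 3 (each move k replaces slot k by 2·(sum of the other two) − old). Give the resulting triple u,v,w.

start (3,2,0) = (f(1,0),f(0,1),f(1,1))
replace slot 3: 2·(3+2) − 0 = 10 → (3,2,10)

3,2,10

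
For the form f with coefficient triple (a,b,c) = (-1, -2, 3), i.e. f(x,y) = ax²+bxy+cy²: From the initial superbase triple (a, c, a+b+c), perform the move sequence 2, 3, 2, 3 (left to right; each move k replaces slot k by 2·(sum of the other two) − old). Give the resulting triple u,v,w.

start (-1,3,0) = (f(1,0),f(0,1),f(1,1))
replace slot 2: 2·((-1)+0) − 3 = -5 → (-1,-5,0)
replace slot 3: 2·((-1)+(-5)) − 0 = -12 → (-1,-5,-12)
replace slot 2: 2·((-1)+(-12)) − (-5) = -21 → (-1,-21,-12)
replace slot 3: 2·((-1)+(-21)) − (-12) = -32 → (-1,-21,-32)

-1,-21,-32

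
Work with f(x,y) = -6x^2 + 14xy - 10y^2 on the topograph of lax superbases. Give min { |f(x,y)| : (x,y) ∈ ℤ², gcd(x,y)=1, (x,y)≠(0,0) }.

translate: b→-2 (≡-14 mod 12), so (6,-14,10)→(6,-2,2)
flip: (6,-2,2)→(2,2,6)
reduced (well bottom): (2,2,6) with a≤c, −a<b≤a
well minimum |f| = |-2| = 2 (negative-definite)

2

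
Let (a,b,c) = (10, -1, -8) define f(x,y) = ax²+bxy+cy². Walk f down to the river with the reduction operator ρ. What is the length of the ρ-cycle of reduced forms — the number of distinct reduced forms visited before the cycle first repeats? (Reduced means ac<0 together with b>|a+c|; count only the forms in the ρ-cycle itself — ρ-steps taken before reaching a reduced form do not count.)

D = 321, ⌊√D⌋ = 17
descent: ρ → (-8,17,1)  [lands on river]
river: ρ → (1,17,-8)
river: ρ → (-8,15,3)
river: ρ → (3,15,-8)
ρ-cycle length = 4 (tail of 1 descent step not counted)

4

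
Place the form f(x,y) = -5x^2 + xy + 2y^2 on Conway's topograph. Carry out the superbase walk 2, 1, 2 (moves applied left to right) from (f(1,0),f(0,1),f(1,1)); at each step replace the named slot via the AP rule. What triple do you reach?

start (-5,2,-2) = (f(1,0),f(0,1),f(1,1))
replace slot 2: 2·((-5)+(-2)) − 2 = -16 → (-5,-16,-2)
replace slot 1: 2·((-16)+(-2)) − (-5) = -31 → (-31,-16,-2)
replace slot 2: 2·((-31)+(-2)) − (-16) = -50 → (-31,-50,-2)

-31,-50,-2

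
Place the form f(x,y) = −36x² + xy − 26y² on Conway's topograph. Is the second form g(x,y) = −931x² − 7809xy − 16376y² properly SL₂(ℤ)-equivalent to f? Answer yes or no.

D₁ = -3743, D₂ = -3743
f is negative-definite; reduce −f:
−f: flip: (36,-1,26)→(26,1,36)
−f: reduced (well bottom): (26,1,36) with a≤c, −a<b≤a
flip sign back: reduced form of f is (-26,-1,-36)
g is negative-definite; reduce −g:
−g: translate: b→361 (≡7809 mod 1862), so (931,7809,16376)→(931,361,36)
−g: flip: (931,361,36)→(36,-361,931)
−g: translate: b→-1 (≡-361 mod 72), so (36,-361,931)→(36,-1,26)
−g: flip: (36,-1,26)→(26,1,36)
−g: reduced (well bottom): (26,1,36) with a≤c, −a<b≤a
flip sign back: reduced form of g is (-26,-1,-36)
reduced forms (-26, -1, -36) vs (-26, -1, -36) ⇒ equivalent

yes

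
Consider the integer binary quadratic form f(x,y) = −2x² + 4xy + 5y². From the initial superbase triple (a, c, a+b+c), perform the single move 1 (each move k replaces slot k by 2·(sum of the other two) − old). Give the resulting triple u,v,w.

start (-2,5,7) = (f(1,0),f(0,1),f(1,1))
replace slot 1: 2·(5+7) − (-2) = 26 → (26,5,7)

26,5,7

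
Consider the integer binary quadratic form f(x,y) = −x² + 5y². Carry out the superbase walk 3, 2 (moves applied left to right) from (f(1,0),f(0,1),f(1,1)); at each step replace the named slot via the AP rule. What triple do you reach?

start (-1,5,4) = (f(1,0),f(0,1),f(1,1))
replace slot 3: 2·((-1)+5) − 4 = 4 → (-1,5,4)
replace slot 2: 2·((-1)+4) − 5 = 1 → (-1,1,4)

-1,1,4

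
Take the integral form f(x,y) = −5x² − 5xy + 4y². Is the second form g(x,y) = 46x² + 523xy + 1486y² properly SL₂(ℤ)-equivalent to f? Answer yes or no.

D₁ = 105, D₂ = 105
river cycle of f (length 6): (4, 5, -5), (-5, 5, 4), (4, 3, -6), (-6, 9, 1), (1, 9, -6), (-6, 3, 4)
river cycle of g (length 6): (4, 5, -5), (-5, 5, 4), (4, 3, -6), (-6, 9, 1), (1, 9, -6), (-6, 3, 4)
cycles coincide ⇒ equivalent

yes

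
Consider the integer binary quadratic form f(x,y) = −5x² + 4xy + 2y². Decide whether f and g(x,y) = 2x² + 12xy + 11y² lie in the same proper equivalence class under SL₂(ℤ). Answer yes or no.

D₁ = 56, D₂ = 56
river cycle of f (length 4): (2, 4, -5), (-5, 6, 1), (1, 6, -5), (-5, 4, 2)
river cycle of g (length 4): (1, 6, -5), (-5, 4, 2), (2, 4, -5), (-5, 6, 1)
cycles coincide ⇒ equivalent

yes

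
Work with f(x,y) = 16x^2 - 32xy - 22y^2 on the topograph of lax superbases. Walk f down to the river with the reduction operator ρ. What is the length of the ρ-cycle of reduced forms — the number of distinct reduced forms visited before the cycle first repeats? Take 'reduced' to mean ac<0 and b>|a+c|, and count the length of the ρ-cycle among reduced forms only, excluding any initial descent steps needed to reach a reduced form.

D = 2432, ⌊√D⌋ = 49
descent: ρ → (-22,32,16)  [lands on river]
river: ρ → (16,32,-22)
river: ρ → (-22,12,26)
river: ρ → (26,40,-8)
river: ρ → (-8,40,26)
river: ρ → (26,12,-22)
ρ-cycle length = 6 (tail of 1 descent step not counted)

6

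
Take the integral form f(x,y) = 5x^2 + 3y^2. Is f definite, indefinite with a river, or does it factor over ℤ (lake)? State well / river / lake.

D = b²−4ac = 0² − 4·5·3 = -60
D < 0 ⇒ definite ⇒ every region one sign ⇒ single well

well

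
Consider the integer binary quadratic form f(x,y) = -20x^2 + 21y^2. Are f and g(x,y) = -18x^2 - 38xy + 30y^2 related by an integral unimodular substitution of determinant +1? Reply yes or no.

D₁ = 1680, D₂ = 3604
discriminants differ ⇒ not SL₂(ℤ)-equivalent

no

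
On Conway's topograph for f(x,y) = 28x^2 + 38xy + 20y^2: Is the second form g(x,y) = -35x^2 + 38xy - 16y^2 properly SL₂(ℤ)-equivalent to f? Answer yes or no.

D₁ = -796, D₂ = -796
f: translate: b→-18 (≡38 mod 56), so (28,38,20)→(28,-18,10)
f: flip: (28,-18,10)→(10,18,28)
f: translate: b→-2 (≡18 mod 20), so (10,18,28)→(10,-2,20)
f: reduced (well bottom): (10,-2,20) with a≤c, −a<b≤a
g is negative-definite; reduce −g:
−g: translate: b→32 (≡-38 mod 70), so (35,-38,16)→(35,32,13)
−g: flip: (35,32,13)→(13,-32,35)
−g: translate: b→-6 (≡-32 mod 26), so (13,-32,35)→(13,-6,16)
−g: reduced (well bottom): (13,-6,16) with a≤c, −a<b≤a
flip sign back: reduced form of g is (-13,6,-16)
reduced forms (10, -2, 20) vs (-13, 6, -16) ⇒ inequivalent

no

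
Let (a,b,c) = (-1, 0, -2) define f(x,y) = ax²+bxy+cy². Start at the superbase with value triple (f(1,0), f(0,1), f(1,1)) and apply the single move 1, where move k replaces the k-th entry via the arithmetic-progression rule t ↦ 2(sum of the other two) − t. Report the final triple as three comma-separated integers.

start (-1,-2,-3) = (f(1,0),f(0,1),f(1,1))
replace slot 1: 2·((-2)+(-3)) − (-1) = -9 → (-9,-2,-3)

-9,-2,-3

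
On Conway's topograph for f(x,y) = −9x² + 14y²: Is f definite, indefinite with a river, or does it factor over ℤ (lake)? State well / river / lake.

D = b²−4ac = 0² − 4·(-9)·14 = 504
D > 0 non-square ⇒ indefinite ⇒ periodic river

river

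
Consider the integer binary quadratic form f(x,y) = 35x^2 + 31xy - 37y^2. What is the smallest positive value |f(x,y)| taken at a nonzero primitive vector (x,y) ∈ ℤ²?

river: ρ → (-37,43,29)
river: ρ → (29,73,-7)
river: ρ → (-7,67,59)
river: ρ → (59,51,-15)
river: ρ → (-15,69,23)
river: ρ → (23,69,-15)
river: ρ → (-15,51,59)
river: ρ → (59,67,-7)
river: ρ → (-7,73,29)
river: ρ → (29,43,-37)
river: ρ → (-37,31,35)
river: ρ → (35,39,-33)
river: ρ → (-33,27,41)
river: ρ → (41,55,-19)
river: ρ → (-19,59,35)
river: ρ → (35,11,-43)
river: ρ → (-43,75,3)
river: ρ → (3,75,-43)
river: ρ → (-43,11,35)
river: ρ → (35,59,-19)
river: ρ → (-19,55,41)
river: ρ → (41,27,-33)
river: ρ → (-33,39,35)
river: ρ → (35,31,-37)
closes: descent 0, river 24
min |a| on river = 3

3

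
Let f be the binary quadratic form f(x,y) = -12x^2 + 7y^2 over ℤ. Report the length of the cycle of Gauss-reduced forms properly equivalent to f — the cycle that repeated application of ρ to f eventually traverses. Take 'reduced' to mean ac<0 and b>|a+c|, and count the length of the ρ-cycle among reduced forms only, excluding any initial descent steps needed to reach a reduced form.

D = 336, ⌊√D⌋ = 18
descent: ρ → (7,14,-5)  [lands on river]
river: ρ → (-5,16,4)
river: ρ → (4,16,-5)
river: ρ → (-5,14,7)
ρ-cycle length = 4 (tail of 1 descent step not counted)

4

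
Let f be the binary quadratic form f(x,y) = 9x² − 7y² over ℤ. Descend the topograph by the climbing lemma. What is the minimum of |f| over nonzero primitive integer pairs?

descent: ρ → (-7,14,2)  [lands on river]
river: ρ → (2,14,-7)
closes: descent 1, river 2
min |a| on river = 2

2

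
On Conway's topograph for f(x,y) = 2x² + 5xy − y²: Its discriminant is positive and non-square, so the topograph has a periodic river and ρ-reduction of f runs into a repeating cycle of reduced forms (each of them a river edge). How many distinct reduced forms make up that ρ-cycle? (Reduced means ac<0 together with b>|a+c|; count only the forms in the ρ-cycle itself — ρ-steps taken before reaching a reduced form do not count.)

D = 33, ⌊√D⌋ = 5
river: ρ → (-1,5,2)
river: ρ → (2,3,-3)
river: ρ → (-3,3,2)
river: ρ → (2,5,-1)
ρ-cycle length = 4 (tail of 0 descent steps not counted)

4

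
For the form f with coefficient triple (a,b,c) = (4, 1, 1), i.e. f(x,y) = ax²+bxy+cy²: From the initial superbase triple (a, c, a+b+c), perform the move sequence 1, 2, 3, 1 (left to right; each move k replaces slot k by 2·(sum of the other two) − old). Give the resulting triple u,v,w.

start (4,1,6) = (f(1,0),f(0,1),f(1,1))
replace slot 1: 2·(1+6) − 4 = 10 → (10,1,6)
replace slot 2: 2·(10+6) − 1 = 31 → (10,31,6)
replace slot 3: 2·(10+31) − 6 = 76 → (10,31,76)
replace slot 1: 2·(31+76) − 10 = 204 → (204,31,76)

204,31,76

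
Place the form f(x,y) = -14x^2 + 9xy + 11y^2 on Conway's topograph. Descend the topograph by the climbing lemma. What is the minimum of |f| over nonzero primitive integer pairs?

river: ρ → (11,13,-12)
river: ρ → (-12,11,12)
river: ρ → (12,13,-11)
river: ρ → (-11,9,14)
river: ρ → (14,19,-6)
river: ρ → (-6,17,17)
river: ρ → (17,17,-6)
river: ρ → (-6,19,14)
river: ρ → (14,9,-11)
river: ρ → (-11,13,12)
river: ρ → (12,11,-12)
river: ρ → (-12,13,11)
river: ρ → (11,9,-14)
river: ρ → (-14,19,6)
river: ρ → (6,17,-17)
river: ρ → (-17,17,6)
river: ρ → (6,19,-14)
river: ρ → (-14,9,11)
closes: descent 0, river 18
min |a| on river = 6

6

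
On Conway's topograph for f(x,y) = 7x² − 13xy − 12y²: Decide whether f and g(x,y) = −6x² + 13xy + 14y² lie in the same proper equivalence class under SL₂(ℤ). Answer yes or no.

D₁ = 505, D₂ = 505
river cycle of f (length 8): (-12, 13, 7), (7, 15, -10), (-10, 5, 12), (12, 19, -3), (-3, 17, 18), (18, 19, -2), (-2, 21, 8), (8, 11, -12)
river cycle of g (length 8): (14, 15, -5), (-5, 15, 14), (14, 13, -6), (-6, 11, 16), (16, 21, -1), (-1, 21, 16), (16, 11, -6), (-6, 13, 14)
cycles differ ⇒ inequivalent

no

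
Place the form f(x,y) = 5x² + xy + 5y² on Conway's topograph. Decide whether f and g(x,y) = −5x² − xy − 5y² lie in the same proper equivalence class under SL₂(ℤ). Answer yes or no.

D₁ = -99, D₂ = -99
f: reduced (well bottom): (5,1,5) with a≤c, −a<b≤a
g is negative-definite; reduce −g:
−g: reduced (well bottom): (5,1,5) with a≤c, −a<b≤a
flip sign back: reduced form of g is (-5,-1,-5)
reduced forms (5, 1, 5) vs (-5, -1, -5) ⇒ inequivalent

no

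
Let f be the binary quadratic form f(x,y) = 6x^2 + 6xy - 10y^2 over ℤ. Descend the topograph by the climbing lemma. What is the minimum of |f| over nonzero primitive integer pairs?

river: ρ → (-10,14,2)
river: ρ → (2,14,-10)
river: ρ → (-10,6,6)
river: ρ → (6,6,-10)
closes: descent 0, river 4
min |a| on river = 2

2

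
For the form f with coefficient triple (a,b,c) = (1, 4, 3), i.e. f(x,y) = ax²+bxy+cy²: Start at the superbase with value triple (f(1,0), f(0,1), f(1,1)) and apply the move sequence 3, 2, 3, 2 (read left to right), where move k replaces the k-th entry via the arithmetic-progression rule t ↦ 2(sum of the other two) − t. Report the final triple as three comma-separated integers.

start (1,3,8) = (f(1,0),f(0,1),f(1,1))
replace slot 3: 2·(1+3) − 8 = 0 → (1,3,0)
replace slot 2: 2·(1+0) − 3 = -1 → (1,-1,0)
replace slot 3: 2·(1+(-1)) − 0 = 0 → (1,-1,0)
replace slot 2: 2·(1+0) − (-1) = 3 → (1,3,0)

1,3,0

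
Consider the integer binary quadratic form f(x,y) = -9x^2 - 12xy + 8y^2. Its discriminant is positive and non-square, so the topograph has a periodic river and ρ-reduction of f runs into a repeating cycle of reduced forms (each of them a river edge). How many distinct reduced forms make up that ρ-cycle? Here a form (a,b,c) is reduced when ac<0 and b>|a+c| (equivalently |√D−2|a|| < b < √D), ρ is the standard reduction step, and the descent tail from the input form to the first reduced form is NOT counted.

D = 432, ⌊√D⌋ = 20
descent: ρ → (8,12,-9)  [lands on river]
river: ρ → (-9,6,11)
river: ρ → (11,16,-4)
river: ρ → (-4,16,11)
river: ρ → (11,6,-9)
river: ρ → (-9,12,8)
river: ρ → (8,20,-1)
river: ρ → (-1,20,8)
ρ-cycle length = 8 (tail of 1 descent step not counted)

8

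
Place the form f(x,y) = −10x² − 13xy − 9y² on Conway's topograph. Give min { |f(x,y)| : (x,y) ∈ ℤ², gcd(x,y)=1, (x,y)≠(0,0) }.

translate: b→-7 (≡13 mod 20), so (10,13,9)→(10,-7,6)
flip: (10,-7,6)→(6,7,10)
translate: b→-5 (≡7 mod 12), so (6,7,10)→(6,-5,9)
reduced (well bottom): (6,-5,9) with a≤c, −a<b≤a
well minimum |f| = |-6| = 6 (negative-definite)

6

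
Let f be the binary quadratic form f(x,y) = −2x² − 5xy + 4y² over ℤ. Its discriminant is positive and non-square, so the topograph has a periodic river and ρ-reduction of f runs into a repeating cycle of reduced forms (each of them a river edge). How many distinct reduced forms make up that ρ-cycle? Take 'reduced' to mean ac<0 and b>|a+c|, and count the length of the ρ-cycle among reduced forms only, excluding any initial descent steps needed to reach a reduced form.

D = 57, ⌊√D⌋ = 7
descent: ρ → (4,5,-2)  [lands on river]
river: ρ → (-2,7,1)
river: ρ → (1,7,-2)
river: ρ → (-2,5,4)
river: ρ → (4,3,-3)
river: ρ → (-3,3,4)
ρ-cycle length = 6 (tail of 1 descent step not counted)

6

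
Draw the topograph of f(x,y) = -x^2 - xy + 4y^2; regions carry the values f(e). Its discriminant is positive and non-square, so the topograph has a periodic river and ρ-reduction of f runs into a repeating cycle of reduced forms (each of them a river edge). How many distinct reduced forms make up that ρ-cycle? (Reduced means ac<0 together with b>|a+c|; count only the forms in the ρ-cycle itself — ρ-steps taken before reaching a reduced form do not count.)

D = 17, ⌊√D⌋ = 4
descent: ρ → (4,1,-1)
descent: ρ → (-1,3,2)  [lands on river]
river: ρ → (2,1,-2)
river: ρ → (-2,3,1)
river: ρ → (1,3,-2)
river: ρ → (-2,1,2)
river: ρ → (2,3,-1)
ρ-cycle length = 6 (tail of 2 descent steps not counted)

6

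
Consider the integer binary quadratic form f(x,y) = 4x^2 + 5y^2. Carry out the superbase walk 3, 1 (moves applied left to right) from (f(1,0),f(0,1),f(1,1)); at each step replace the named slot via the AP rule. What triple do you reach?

start (4,5,9) = (f(1,0),f(0,1),f(1,1))
replace slot 3: 2·(4+5) − 9 = 9 → (4,5,9)
replace slot 1: 2·(5+9) − 4 = 24 → (24,5,9)

24,5,9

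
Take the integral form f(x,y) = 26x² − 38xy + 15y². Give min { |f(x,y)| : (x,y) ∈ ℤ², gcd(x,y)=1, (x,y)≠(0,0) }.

translate: b→14 (≡-38 mod 52), so (26,-38,15)→(26,14,3)
flip: (26,14,3)→(3,-14,26)
translate: b→-2 (≡-14 mod 6), so (3,-14,26)→(3,-2,10)
reduced (well bottom): (3,-2,10) with a≤c, −a<b≤a
well minimum = a = 3

3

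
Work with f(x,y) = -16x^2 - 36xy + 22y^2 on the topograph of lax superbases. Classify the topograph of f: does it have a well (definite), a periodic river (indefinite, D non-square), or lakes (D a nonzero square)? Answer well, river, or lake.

D = b²−4ac = (-36)² − 4·(-16)·22 = 2704
D = 52² is a perfect square ⇒ form factors over ℤ ⇒ lakes

lake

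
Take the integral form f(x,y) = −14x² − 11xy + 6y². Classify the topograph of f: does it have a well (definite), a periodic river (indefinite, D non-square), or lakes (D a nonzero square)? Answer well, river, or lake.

D = b²−4ac = (-11)² − 4·(-14)·6 = 457
D > 0 non-square ⇒ indefinite ⇒ periodic river

river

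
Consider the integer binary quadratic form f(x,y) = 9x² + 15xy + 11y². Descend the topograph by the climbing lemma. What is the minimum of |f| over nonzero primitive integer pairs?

translate: b→-3 (≡15 mod 18), so (9,15,11)→(9,-3,5)
flip: (9,-3,5)→(5,3,9)
reduced (well bottom): (5,3,9) with a≤c, −a<b≤a
well minimum = a = 5

5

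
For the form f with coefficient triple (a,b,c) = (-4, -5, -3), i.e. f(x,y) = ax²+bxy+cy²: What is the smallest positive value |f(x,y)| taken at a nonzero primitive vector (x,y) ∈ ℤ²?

translate: b→-3 (≡5 mod 8), so (4,5,3)→(4,-3,2)
flip: (4,-3,2)→(2,3,4)
translate: b→-1 (≡3 mod 4), so (2,3,4)→(2,-1,3)
reduced (well bottom): (2,-1,3) with a≤c, −a<b≤a
well minimum |f| = |-2| = 2 (negative-definite)

2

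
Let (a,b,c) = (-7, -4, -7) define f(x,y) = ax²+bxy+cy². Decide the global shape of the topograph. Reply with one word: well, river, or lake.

D = b²−4ac = (-4)² − 4·(-7)·(-7) = -180
D < 0 ⇒ definite ⇒ every region one sign ⇒ single well

well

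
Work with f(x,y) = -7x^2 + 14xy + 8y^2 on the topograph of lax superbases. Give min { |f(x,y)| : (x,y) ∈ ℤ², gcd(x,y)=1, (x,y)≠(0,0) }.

river: ρ → (8,18,-3)
river: ρ → (-3,18,8)
river: ρ → (8,14,-7)
river: ρ → (-7,14,8)
closes: descent 0, river 4
min |a| on river = 3

3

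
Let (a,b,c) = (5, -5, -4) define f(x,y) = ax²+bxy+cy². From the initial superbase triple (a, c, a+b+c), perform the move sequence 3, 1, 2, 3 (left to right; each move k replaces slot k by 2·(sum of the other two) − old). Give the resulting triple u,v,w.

start (5,-4,-4) = (f(1,0),f(0,1),f(1,1))
replace slot 3: 2·(5+(-4)) − (-4) = 6 → (5,-4,6)
replace slot 1: 2·((-4)+6) − 5 = -1 → (-1,-4,6)
replace slot 2: 2·((-1)+6) − (-4) = 14 → (-1,14,6)
replace slot 3: 2·((-1)+14) − 6 = 20 → (-1,14,20)

-1,14,20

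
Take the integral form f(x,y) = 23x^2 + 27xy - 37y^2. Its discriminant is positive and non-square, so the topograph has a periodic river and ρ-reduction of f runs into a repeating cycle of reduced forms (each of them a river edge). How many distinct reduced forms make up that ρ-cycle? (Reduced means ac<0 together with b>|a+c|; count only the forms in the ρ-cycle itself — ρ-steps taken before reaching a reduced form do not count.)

D = 4133, ⌊√D⌋ = 64
river: ρ → (-37,47,13)
river: ρ → (13,57,-17)
river: ρ → (-17,45,31)
river: ρ → (31,17,-31)
river: ρ → (-31,45,17)
river: ρ → (17,57,-13)
river: ρ → (-13,47,37)
river: ρ → (37,27,-23)
river: ρ → (-23,19,41)
river: ρ → (41,63,-1)
river: ρ → (-1,63,41)
river: ρ → (41,19,-23)
river: ρ → (-23,27,37)
river: ρ → (37,47,-13)
river: ρ → (-13,57,17)
river: ρ → (17,45,-31)
river: ρ → (-31,17,31)
river: ρ → (31,45,-17)
river: ρ → (-17,57,13)
river: ρ → (13,47,-37)
river: ρ → (-37,27,23)
river: ρ → (23,19,-41)
river: ρ → (-41,63,1)
river: ρ → (1,63,-41)
river: ρ → (-41,19,23)
river: ρ → (23,27,-37)
ρ-cycle length = 26 (tail of 0 descent steps not counted)

26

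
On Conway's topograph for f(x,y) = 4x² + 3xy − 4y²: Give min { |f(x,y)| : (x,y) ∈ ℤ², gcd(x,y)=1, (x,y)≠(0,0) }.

river: ρ → (-4,5,3)
river: ρ → (3,7,-2)
river: ρ → (-2,5,6)
river: ρ → (6,7,-1)
river: ρ → (-1,7,6)
river: ρ → (6,5,-2)
river: ρ → (-2,7,3)
river: ρ → (3,5,-4)
river: ρ → (-4,3,4)
river: ρ → (4,5,-3)
river: ρ → (-3,7,2)
river: ρ → (2,5,-6)
river: ρ → (-6,7,1)
river: ρ → (1,7,-6)
river: ρ → (-6,5,2)
river: ρ → (2,7,-3)
river: ρ → (-3,5,4)
river: ρ → (4,3,-4)
closes: descent 0, river 18
min |a| on river = 1

1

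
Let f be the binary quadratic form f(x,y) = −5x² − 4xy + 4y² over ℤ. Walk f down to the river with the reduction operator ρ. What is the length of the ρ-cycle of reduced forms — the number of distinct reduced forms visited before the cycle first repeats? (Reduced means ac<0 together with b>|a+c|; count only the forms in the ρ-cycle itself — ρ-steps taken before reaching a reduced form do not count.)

D = 96, ⌊√D⌋ = 9
descent: ρ → (4,4,-5)  [lands on river]
river: ρ → (-5,6,3)
river: ρ → (3,6,-5)
river: ρ → (-5,4,4)
ρ-cycle length = 4 (tail of 1 descent step not counted)

4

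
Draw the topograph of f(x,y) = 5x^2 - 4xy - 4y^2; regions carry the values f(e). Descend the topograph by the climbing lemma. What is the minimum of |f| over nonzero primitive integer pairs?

descent: ρ → (-4,4,5)  [lands on river]
river: ρ → (5,6,-3)
river: ρ → (-3,6,5)
river: ρ → (5,4,-4)
closes: descent 1, river 4
min |a| on river = 3

3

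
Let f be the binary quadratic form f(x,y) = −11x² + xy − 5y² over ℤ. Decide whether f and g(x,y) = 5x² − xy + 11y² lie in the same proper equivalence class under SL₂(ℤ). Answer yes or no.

D₁ = -219, D₂ = -219
f is negative-definite; reduce −f:
−f: flip: (11,-1,5)→(5,1,11)
−f: reduced (well bottom): (5,1,11) with a≤c, −a<b≤a
flip sign back: reduced form of f is (-5,-1,-11)
g: reduced (well bottom): (5,-1,11) with a≤c, −a<b≤a
reduced forms (-5, -1, -11) vs (5, -1, 11) ⇒ inequivalent

no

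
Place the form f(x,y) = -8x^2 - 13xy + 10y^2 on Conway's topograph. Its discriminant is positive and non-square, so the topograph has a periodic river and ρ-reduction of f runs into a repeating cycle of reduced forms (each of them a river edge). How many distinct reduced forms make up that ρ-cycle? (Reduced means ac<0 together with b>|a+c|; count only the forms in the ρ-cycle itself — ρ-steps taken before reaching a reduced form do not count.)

D = 489, ⌊√D⌋ = 22
descent: ρ → (10,13,-8)  [lands on river]
river: ρ → (-8,19,4)
river: ρ → (4,21,-3)
river: ρ → (-3,21,4)
river: ρ → (4,19,-8)
river: ρ → (-8,13,10)
river: ρ → (10,7,-11)
river: ρ → (-11,15,6)
river: ρ → (6,21,-2)
river: ρ → (-2,19,16)
river: ρ → (16,13,-5)
river: ρ → (-5,17,10)
river: ρ → (10,3,-12)
river: ρ → (-12,21,1)
river: ρ → (1,21,-12)
river: ρ → (-12,3,10)
river: ρ → (10,17,-5)
river: ρ → (-5,13,16)
river: ρ → (16,19,-2)
river: ρ → (-2,21,6)
river: ρ → (6,15,-11)
river: ρ → (-11,7,10)
ρ-cycle length = 22 (tail of 1 descent step not counted)

22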